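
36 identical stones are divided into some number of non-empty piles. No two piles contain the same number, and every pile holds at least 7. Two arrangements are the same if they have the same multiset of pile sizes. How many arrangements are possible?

A partial list (first 12 by largest part):
36
29, 7
28, 8
27, 9
26, 10
25, 11
24, 12
23, 13
22, 14
21, 15
21, 8, 7
20, 16
…and 21 more, for 33 total.

33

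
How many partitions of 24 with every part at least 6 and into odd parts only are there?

3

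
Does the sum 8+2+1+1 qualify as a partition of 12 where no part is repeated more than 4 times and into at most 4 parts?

Yes

The parts sum to 12, and the condition 'no summand is used more than 4 times' holds; the condition 'there are at most 4 summands' holds.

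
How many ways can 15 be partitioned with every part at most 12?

Direct enumeration gives 172 partitions.

172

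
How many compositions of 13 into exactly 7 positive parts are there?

924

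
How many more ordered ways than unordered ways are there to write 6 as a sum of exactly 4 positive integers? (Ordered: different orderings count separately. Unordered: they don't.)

Compositions: C(5,3) = 10.
Partitions of 6 into exactly 4 parts: 2.
Difference: 10 − 2 = 8.

8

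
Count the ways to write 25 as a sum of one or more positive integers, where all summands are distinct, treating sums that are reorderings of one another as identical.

142

Direct enumeration gives 142 partitions.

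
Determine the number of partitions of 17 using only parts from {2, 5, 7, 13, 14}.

5

Enumerating:
13+2+2
7+5+5
7+2+2+2+2+2
5+5+5+2
5+2+2+2+2+2+2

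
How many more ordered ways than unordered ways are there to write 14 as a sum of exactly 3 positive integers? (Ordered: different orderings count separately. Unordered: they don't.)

Compositions: C(13,2) = 78.
Unordered (partitions into 3 parts): 16.
Difference: 78 − 16 = 62.

62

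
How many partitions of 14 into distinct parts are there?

22

Listing the qualifying partitions of 14:
14
13, 1
12, 2
11, 3
11, 2, 1
10, 4
10, 3, 1
9, 5
9, 4, 1
9, 3, 2
8, 6
8, 5, 1
8, 4, 2
8, 3, 2, 1
7, 6, 1
7, 5, 2
7, 4, 3
7, 4, 2, 1
6, 5, 3
6, 5, 2, 1
6, 4, 3, 1
5, 4, 3, 2
Counting gives 22.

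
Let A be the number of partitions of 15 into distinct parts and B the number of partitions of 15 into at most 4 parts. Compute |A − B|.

27

Partitions of 15 into distinct parts: 27.
Partitions of 15 into at most 4 parts: 54.
|27 − 54| = 27.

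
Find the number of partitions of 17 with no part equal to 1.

A partial list (first 12 by largest part):
17
15,2
14,3
13,4
13,2,2
12,5
12,3,2
11,6
11,4,2
11,3,3
11,2,2,2
10,7
…and 54 more, for 66 total.

66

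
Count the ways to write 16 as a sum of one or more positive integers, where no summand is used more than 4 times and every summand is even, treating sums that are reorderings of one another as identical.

The partitions of 16 that satisfy the conditions:
16
14 + 2
12 + 4
12 + 2 + 2
10 + 6
10 + 4 + 2
10 + 2 + 2 + 2
8 + 8
8 + 6 + 2
8 + 4 + 4
8 + 4 + 2 + 2
8 + 2 + 2 + 2 + 2
6 + 6 + 4
6 + 6 + 2 + 2
6 + 4 + 4 + 2
6 + 4 + 2 + 2 + 2
4 + 4 + 4 + 4
4 + 4 + 4 + 2 + 2
4 + 4 + 2 + 2 + 2 + 2

19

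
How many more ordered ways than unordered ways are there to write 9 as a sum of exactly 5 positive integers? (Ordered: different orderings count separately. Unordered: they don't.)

Ordered (compositions into 5 parts): C(8,4) = 70.
Partitions of 9 into exactly 5 parts: 5.
Difference: 70 − 5 = 65.

65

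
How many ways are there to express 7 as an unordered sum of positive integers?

15

They are:
7
6, 1
5, 2
5, 1, 1
4, 3
4, 2, 1
4, 1, 1, 1
3, 3, 1
3, 2, 2
3, 2, 1, 1
3, 1, 1, 1, 1
2, 2, 2, 1
2, 2, 1, 1, 1
2, 1, 1, 1, 1, 1
1, 1, 1, 1, 1, 1, 1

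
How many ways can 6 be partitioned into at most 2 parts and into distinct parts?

3

Enumerating:
6
5,1
4,2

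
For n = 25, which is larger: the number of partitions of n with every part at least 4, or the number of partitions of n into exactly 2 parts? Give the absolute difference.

45

Partitions of 25 with every part at least 4: 57.
Partitions of 25 into exactly 2 parts: 12.
|57 − 12| = 45.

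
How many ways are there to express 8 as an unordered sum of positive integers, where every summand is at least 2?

7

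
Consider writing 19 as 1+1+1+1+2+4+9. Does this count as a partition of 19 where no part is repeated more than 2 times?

The parts sum to 19, and the condition 'no summand is used more than 2 times' is violated.

No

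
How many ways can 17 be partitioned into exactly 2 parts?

Listing the qualifying partitions of 17:
16, 1
15, 2
14, 3
13, 4
12, 5
11, 6
10, 7
9, 8

8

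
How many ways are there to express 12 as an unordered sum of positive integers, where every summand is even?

Enumerating:
12
10 + 2
8 + 4
8 + 2 + 2
6 + 6
6 + 4 + 2
6 + 2 + 2 + 2
4 + 4 + 4
4 + 4 + 2 + 2
4 + 2 + 2 + 2 + 2
2 + 2 + 2 + 2 + 2 + 2

11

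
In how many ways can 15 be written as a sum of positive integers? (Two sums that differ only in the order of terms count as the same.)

176

Enumerating by decreasing first part gives 176 partitions in all.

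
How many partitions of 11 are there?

A partial list (first 12 by largest part):
11
1 + 10
2 + 9
1 + 1 + 9
3 + 8
1 + 2 + 8
1 + 1 + 1 + 8
4 + 7
1 + 3 + 7
2 + 2 + 7
1 + 1 + 2 + 7
1 + 1 + 1 + 1 + 7
…and 44 more, for 56 total.

56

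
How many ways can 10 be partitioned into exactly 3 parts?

The partitions of 10 that satisfy the conditions:
1 + 1 + 8
1 + 2 + 7
1 + 3 + 6
2 + 2 + 6
1 + 4 + 5
2 + 3 + 5
2 + 4 + 4
3 + 3 + 4
Counting gives 8.

8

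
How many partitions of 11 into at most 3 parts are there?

Listing the qualifying partitions of 11:
11
10 + 1
9 + 2
9 + 1 + 1
8 + 3
8 + 2 + 1
7 + 4
7 + 3 + 1
7 + 2 + 2
6 + 5
6 + 4 + 1
6 + 3 + 2
5 + 5 + 1
5 + 4 + 2
5 + 3 + 3
4 + 4 + 3
Counting gives 16.

16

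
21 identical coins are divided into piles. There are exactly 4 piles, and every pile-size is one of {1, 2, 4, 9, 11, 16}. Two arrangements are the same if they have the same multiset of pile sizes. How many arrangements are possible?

They are:
16 + 2 + 2 + 1
11 + 4 + 4 + 2
9 + 9 + 2 + 1
9 + 4 + 4 + 4

4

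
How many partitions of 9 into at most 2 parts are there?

5

Listing the qualifying partitions of 9:
9
8, 1
7, 2
6, 3
5, 4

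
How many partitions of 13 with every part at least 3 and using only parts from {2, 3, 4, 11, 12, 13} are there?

2

Enumerating:
13
4+3+3+3
That's 2 in total.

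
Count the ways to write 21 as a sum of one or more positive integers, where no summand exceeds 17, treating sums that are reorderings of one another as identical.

785

Direct enumeration gives 785 partitions.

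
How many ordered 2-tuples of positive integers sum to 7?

By stars and bars with positive parts, the count is C(6,1) = 6.

6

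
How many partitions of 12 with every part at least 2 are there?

21

The partitions of 12 that satisfy the conditions:
12
10+2
9+3
8+4
8+2+2
7+5
7+3+2
6+6
6+4+2
6+3+3
6+2+2+2
5+5+2
5+4+3
5+3+2+2
4+4+4
4+4+2+2
4+3+3+2
4+2+2+2+2
3+3+3+3
3+3+2+2+2
2+2+2+2+2+2
That's 21 in total.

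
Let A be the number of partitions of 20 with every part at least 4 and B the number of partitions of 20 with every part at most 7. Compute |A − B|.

Partitions of 20 with every part at least 4: 24.
Partitions of 20 with every part at most 7: 364.
|24 − 364| = 340.

340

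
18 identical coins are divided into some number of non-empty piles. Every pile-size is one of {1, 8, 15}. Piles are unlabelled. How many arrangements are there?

Listing the qualifying partitions of 18:
1, 1, 1, 15
1, 1, 8, 8
1, 1, 1, 1, 1, 1, 1, 1, 1, 1, 8
1, 1, 1, 1, 1, 1, 1, 1, 1, 1, 1, 1, 1, 1, 1, 1, 1, 1

4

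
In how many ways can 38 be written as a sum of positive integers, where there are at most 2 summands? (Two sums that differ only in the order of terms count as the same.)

20

They are:
38
37+1
36+2
35+3
34+4
33+5
32+6
31+7
30+8
29+9
28+10
27+11
26+12
25+13
24+14
23+15
22+16
21+17
20+18
19+19
That's 20 in total.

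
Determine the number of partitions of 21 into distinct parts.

76

Counting exhaustively, 76 partitions satisfy the conditions.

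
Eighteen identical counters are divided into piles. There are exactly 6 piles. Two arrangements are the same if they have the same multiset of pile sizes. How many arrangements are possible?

58

A partial list (first 12 by largest part):
13+1+1+1+1+1
12+2+1+1+1+1
11+3+1+1+1+1
11+2+2+1+1+1
10+4+1+1+1+1
10+3+2+1+1+1
10+2+2+2+1+1
9+5+1+1+1+1
9+4+2+1+1+1
9+3+3+1+1+1
9+3+2+2+1+1
9+2+2+2+2+1
…and 46 more, for 58 total.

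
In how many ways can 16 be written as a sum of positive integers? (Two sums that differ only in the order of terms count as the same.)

Counting exhaustively, 231 partitions satisfy the conditions.

231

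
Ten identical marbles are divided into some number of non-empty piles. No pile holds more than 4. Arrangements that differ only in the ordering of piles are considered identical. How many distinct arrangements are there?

23

The partitions of 10 that satisfy the conditions:
4+4+2
4+4+1+1
4+3+3
4+3+2+1
4+3+1+1+1
4+2+2+2
4+2+2+1+1
4+2+1+1+1+1
4+1+1+1+1+1+1
3+3+3+1
3+3+2+2
3+3+2+1+1
3+3+1+1+1+1
3+2+2+2+1
3+2+2+1+1+1
3+2+1+1+1+1+1
3+1+1+1+1+1+1+1
2+2+2+2+2
2+2+2+2+1+1
2+2+2+1+1+1+1
2+2+1+1+1+1+1+1
2+1+1+1+1+1+1+1+1
1+1+1+1+1+1+1+1+1+1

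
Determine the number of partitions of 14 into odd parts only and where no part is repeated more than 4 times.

14

Enumerating:
13, 1
11, 3
11, 1, 1, 1
9, 5
9, 3, 1, 1
7, 7
7, 5, 1, 1
7, 3, 3, 1
7, 3, 1, 1, 1, 1
5, 5, 3, 1
5, 5, 1, 1, 1, 1
5, 3, 3, 3
5, 3, 3, 1, 1, 1
3, 3, 3, 3, 1, 1
That's 14 in total.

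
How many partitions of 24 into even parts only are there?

Counting exhaustively, 77 partitions satisfy the conditions.

77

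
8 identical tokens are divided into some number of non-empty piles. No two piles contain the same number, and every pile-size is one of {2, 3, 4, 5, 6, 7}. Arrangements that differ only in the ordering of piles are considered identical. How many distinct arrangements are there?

2

The partitions of 8 that satisfy the conditions:
6,2
5,3
Counting gives 2.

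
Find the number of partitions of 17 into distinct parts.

38

There are too many to list fully; the first 12 (by largest part) are:
17
16,1
15,2
14,3
14,2,1
13,4
13,3,1
12,5
12,4,1
12,3,2
11,6
11,5,1
…and 26 more, for 38 total.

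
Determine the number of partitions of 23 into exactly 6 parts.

Enumerating by decreasing first part gives 163 partitions in all.

163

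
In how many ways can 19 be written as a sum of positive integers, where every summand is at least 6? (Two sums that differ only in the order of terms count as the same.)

6

Enumerating:
19
6 + 13
7 + 12
8 + 11
9 + 10
6 + 6 + 7
That's 6 in total.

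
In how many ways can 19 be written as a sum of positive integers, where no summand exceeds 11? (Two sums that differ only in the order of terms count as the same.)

Counting exhaustively, 445 partitions satisfy the conditions.

445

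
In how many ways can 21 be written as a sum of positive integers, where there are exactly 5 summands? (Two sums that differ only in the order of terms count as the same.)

101

There are 101 such partitions.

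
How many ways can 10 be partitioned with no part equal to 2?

They are:
10
1, 9
1, 1, 8
3, 7
1, 1, 1, 7
4, 6
1, 3, 6
1, 1, 1, 1, 6
5, 5
1, 4, 5
1, 1, 3, 5
1, 1, 1, 1, 1, 5
1, 1, 4, 4
3, 3, 4
1, 1, 1, 3, 4
1, 1, 1, 1, 1, 1, 4
1, 3, 3, 3
1, 1, 1, 1, 3, 3
1, 1, 1, 1, 1, 1, 1, 3
1, 1, 1, 1, 1, 1, 1, 1, 1, 1

20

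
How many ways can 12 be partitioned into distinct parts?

15

Listing the qualifying partitions of 12:
12
11+1
10+2
9+3
9+2+1
8+4
8+3+1
7+5
7+4+1
7+3+2
6+5+1
6+4+2
6+3+2+1
5+4+3
5+4+2+1
Counting gives 15.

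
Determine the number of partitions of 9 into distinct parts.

The partitions of 9 that satisfy the conditions:
9
8 + 1
7 + 2
6 + 3
6 + 2 + 1
5 + 4
5 + 3 + 1
4 + 3 + 2

8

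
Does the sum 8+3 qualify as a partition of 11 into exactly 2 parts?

The parts sum to 11, and the condition 'there are exactly 2 summands' holds.

Yes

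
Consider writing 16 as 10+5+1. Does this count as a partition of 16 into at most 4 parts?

The parts sum to 16, and the condition 'there are at most 4 summands' holds.

Yes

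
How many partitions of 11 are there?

56

There are too many to list fully; the first 12 (by largest part) are:
11
10,1
9,2
9,1,1
8,3
8,2,1
8,1,1,1
7,4
7,3,1
7,2,2
7,2,1,1
7,1,1,1,1
…and 44 more, for 56 total.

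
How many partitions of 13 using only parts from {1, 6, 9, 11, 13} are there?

Enumerating:
13
11,1,1
9,1,1,1,1
6,6,1
6,1,1,1,1,1,1,1
1,1,1,1,1,1,1,1,1,1,1,1,1
That's 6 in total.

6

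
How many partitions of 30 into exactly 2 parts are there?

15

The partitions of 30 that satisfy the conditions:
29, 1
28, 2
27, 3
26, 4
25, 5
24, 6
23, 7
22, 8
21, 9
20, 10
19, 11
18, 12
17, 13
16, 14
15, 15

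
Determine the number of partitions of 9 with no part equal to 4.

23

Listing the qualifying partitions of 9:
9
8,1
7,2
7,1,1
6,3
6,2,1
6,1,1,1
5,3,1
5,2,2
5,2,1,1
5,1,1,1,1
3,3,3
3,3,2,1
3,3,1,1,1
3,2,2,2
3,2,2,1,1
3,2,1,1,1,1
3,1,1,1,1,1,1
2,2,2,2,1
2,2,2,1,1,1
2,2,1,1,1,1,1
2,1,1,1,1,1,1,1
1,1,1,1,1,1,1,1,1
That's 23 in total.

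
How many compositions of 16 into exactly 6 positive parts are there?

A composition of 16 into 6 positive parts is chosen by placing 5 dividers among the 15 gaps between 16 units: C(15,5) = 3003.

3003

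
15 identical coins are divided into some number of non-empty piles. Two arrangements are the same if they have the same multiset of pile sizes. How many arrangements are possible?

Systematic enumeration (by largest part, then next-largest, …) yields 176.

176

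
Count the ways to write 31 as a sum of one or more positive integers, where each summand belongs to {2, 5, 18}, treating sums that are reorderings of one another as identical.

4

Listing the qualifying partitions of 31:
18 + 5 + 2 + 2 + 2 + 2
5 + 5 + 5 + 5 + 5 + 2 + 2 + 2
5 + 5 + 5 + 2 + 2 + 2 + 2 + 2 + 2 + 2 + 2
5 + 2 + 2 + 2 + 2 + 2 + 2 + 2 + 2 + 2 + 2 + 2 + 2 + 2
That's 4 in total.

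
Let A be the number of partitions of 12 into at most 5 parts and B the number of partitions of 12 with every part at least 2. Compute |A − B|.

Partitions of 12 into at most 5 parts: 47.
Partitions of 12 with every part at least 2: 21.
|47 − 21| = 26.

26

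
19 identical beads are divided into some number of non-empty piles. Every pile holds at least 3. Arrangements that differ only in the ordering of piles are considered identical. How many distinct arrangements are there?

39

There are too many to list fully; the first 12 (by largest part) are:
19
3 + 16
4 + 15
5 + 14
6 + 13
3 + 3 + 13
7 + 12
3 + 4 + 12
8 + 11
3 + 5 + 11
4 + 4 + 11
9 + 10
…and 27 more, for 39 total.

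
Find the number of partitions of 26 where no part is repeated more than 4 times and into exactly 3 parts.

A partial list (first 12 by largest part):
24 + 1 + 1
23 + 2 + 1
22 + 3 + 1
22 + 2 + 2
21 + 4 + 1
21 + 3 + 2
20 + 5 + 1
20 + 4 + 2
20 + 3 + 3
19 + 6 + 1
19 + 5 + 2
19 + 4 + 3
…and 44 more, for 56 total.

56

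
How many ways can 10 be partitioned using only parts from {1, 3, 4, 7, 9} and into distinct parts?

2

Listing the qualifying partitions of 10:
9, 1
7, 3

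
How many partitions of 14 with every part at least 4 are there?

7

Enumerating:
14
10,4
9,5
8,6
7,7
6,4,4
5,5,4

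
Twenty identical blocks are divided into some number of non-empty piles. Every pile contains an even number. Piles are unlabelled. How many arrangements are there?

42

There are too many to list fully; the first 12 (by largest part) are:
20
18+2
16+4
16+2+2
14+6
14+4+2
14+2+2+2
12+8
12+6+2
12+4+4
12+4+2+2
12+2+2+2+2
…and 30 more, for 42 total.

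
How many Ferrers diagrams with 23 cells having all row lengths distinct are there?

104

Enumerating by decreasing first part gives 104 partitions in all.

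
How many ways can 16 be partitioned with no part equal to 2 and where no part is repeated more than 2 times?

A partial list (first 12 by largest part):
16
15,1
14,1,1
13,3
12,4
12,3,1
11,5
11,4,1
11,3,1,1
10,6
10,5,1
10,4,1,1
…and 31 more, for 43 total.

43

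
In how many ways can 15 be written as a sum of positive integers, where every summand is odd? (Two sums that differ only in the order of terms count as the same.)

27

A partial list (first 12 by largest part):
15
1, 1, 13
1, 3, 11
1, 1, 1, 1, 11
1, 5, 9
3, 3, 9
1, 1, 1, 3, 9
1, 1, 1, 1, 1, 1, 9
1, 7, 7
3, 5, 7
1, 1, 1, 5, 7
1, 1, 3, 3, 7
…and 15 more, for 27 total.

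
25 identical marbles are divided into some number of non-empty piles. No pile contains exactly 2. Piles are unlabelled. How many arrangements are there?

703

Systematic enumeration (by largest part, then next-largest, …) yields 703.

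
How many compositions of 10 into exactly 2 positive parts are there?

By stars and bars with positive parts, the count is C(9,1) = 9.

9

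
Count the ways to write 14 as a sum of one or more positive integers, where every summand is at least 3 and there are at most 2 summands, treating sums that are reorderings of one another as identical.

Enumerating:
14
11, 3
10, 4
9, 5
8, 6
7, 7
Counting gives 6.

6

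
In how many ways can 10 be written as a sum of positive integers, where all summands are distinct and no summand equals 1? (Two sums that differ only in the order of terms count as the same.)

5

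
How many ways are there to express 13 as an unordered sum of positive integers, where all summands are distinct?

Listing the qualifying partitions of 13:
13
12 + 1
11 + 2
10 + 3
10 + 2 + 1
9 + 4
9 + 3 + 1
8 + 5
8 + 4 + 1
8 + 3 + 2
7 + 6
7 + 5 + 1
7 + 4 + 2
7 + 3 + 2 + 1
6 + 5 + 2
6 + 4 + 3
6 + 4 + 2 + 1
5 + 4 + 3 + 1

18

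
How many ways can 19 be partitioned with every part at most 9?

393

Enumerating by decreasing first part gives 393 partitions in all.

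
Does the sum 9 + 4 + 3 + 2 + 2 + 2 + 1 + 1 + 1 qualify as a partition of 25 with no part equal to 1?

No

The parts sum to 25, and the condition 'no summand equals 1' is violated.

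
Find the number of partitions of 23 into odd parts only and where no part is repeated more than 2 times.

26

There are too many to list fully; the first 12 (by largest part) are:
23
1, 1, 21
1, 3, 19
1, 5, 17
3, 3, 17
1, 7, 15
3, 5, 15
1, 1, 3, 3, 15
1, 9, 13
3, 7, 13
5, 5, 13
1, 1, 3, 5, 13
…and 14 more, for 26 total.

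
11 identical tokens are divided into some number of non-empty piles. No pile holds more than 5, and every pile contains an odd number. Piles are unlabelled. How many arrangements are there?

8

Listing the qualifying partitions of 11:
5, 5, 1
5, 3, 3
5, 3, 1, 1, 1
5, 1, 1, 1, 1, 1, 1
3, 3, 3, 1, 1
3, 3, 1, 1, 1, 1, 1
3, 1, 1, 1, 1, 1, 1, 1, 1
1, 1, 1, 1, 1, 1, 1, 1, 1, 1, 1
Counting gives 8.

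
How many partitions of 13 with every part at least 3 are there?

Listing the qualifying partitions of 13:
13
10, 3
9, 4
8, 5
7, 6
7, 3, 3
6, 4, 3
5, 5, 3
5, 4, 4
4, 3, 3, 3

10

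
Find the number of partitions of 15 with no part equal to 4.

120

Systematic enumeration (by largest part, then next-largest, …) yields 120.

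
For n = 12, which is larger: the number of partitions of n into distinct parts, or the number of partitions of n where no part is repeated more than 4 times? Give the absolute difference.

Partitions of 12 into distinct parts: 15.
Partitions of 12 where no part is repeated more than 4 times: 60.
|15 − 60| = 45.

45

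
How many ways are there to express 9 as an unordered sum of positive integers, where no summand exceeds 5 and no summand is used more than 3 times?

Listing the qualifying partitions of 9:
5+4
5+3+1
5+2+2
5+2+1+1
4+4+1
4+3+2
4+3+1+1
4+2+2+1
4+2+1+1+1
3+3+3
3+3+2+1
3+3+1+1+1
3+2+2+2
3+2+2+1+1
2+2+2+1+1+1

15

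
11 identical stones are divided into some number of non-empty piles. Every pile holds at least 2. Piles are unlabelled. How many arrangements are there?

The partitions of 11 that satisfy the conditions:
11
9+2
8+3
7+4
7+2+2
6+5
6+3+2
5+4+2
5+3+3
5+2+2+2
4+4+3
4+3+2+2
3+3+3+2
3+2+2+2+2

14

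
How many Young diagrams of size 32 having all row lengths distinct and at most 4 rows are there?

Systematic enumeration (by largest part, then next-largest, …) yields 222.

222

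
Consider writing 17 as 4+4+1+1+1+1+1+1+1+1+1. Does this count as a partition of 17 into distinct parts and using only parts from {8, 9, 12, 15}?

The parts sum to 17, and the condition 'all summands are distinct' is violated.

No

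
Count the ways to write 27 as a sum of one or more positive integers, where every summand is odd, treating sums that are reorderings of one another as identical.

There are 192 such partitions.

192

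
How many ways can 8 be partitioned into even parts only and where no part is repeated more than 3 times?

4

The partitions of 8 that satisfy the conditions:
8
6+2
4+4
4+2+2
Counting gives 4.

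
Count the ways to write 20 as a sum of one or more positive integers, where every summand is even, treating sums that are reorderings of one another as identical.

42

A partial list (first 12 by largest part):
20
18+2
16+4
16+2+2
14+6
14+4+2
14+2+2+2
12+8
12+6+2
12+4+4
12+4+2+2
12+2+2+2+2
…and 30 more, for 42 total.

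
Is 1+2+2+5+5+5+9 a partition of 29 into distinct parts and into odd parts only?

No

The parts sum to 29, and the condition 'all summands are distinct' is violated.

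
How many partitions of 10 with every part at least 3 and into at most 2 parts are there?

4

They are:
10
7+3
6+4
5+5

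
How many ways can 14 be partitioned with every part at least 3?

13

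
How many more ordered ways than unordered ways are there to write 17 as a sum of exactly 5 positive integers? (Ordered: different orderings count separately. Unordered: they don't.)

Ordered (compositions into 5 parts): C(16,4) = 1820.
Unordered (partitions into 5 parts): 47.
Difference: 1820 − 47 = 1773.

1773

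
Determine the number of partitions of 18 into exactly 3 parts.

There are too many to list fully; the first 12 (by largest part) are:
16 + 1 + 1
15 + 2 + 1
14 + 3 + 1
14 + 2 + 2
13 + 4 + 1
13 + 3 + 2
12 + 5 + 1
12 + 4 + 2
12 + 3 + 3
11 + 6 + 1
11 + 5 + 2
11 + 4 + 3
…and 15 more, for 27 total.

27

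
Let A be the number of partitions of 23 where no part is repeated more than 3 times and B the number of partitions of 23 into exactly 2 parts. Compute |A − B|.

Partitions of 23 where no part is repeated more than 3 times: 592.
Partitions of 23 into exactly 2 parts: 11.
|592 − 11| = 581.

581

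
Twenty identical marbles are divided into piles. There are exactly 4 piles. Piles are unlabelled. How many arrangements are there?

64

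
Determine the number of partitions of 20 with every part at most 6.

282

Systematic enumeration (by largest part, then next-largest, …) yields 282.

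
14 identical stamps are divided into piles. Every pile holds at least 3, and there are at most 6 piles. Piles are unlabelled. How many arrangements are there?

13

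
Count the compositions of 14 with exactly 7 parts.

1716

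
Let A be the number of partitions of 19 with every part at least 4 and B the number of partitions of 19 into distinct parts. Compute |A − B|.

Partitions of 19 with every part at least 4: 18.
Partitions of 19 into distinct parts: 54.
|18 − 54| = 36.

36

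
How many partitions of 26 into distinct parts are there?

Counting exhaustively, 165 partitions satisfy the conditions.

165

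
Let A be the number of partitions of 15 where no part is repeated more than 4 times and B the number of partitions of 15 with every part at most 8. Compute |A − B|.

Partitions of 15 where no part is repeated more than 4 times: 127.
Partitions of 15 with every part at most 8: 146.
|127 − 146| = 19.

19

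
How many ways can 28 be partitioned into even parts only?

Systematic enumeration (by largest part, then next-largest, …) yields 135.

135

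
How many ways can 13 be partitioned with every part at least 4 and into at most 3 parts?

5

Listing the qualifying partitions of 13:
13
9 + 4
8 + 5
7 + 6
5 + 4 + 4
That's 5 in total.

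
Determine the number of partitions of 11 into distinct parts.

12

They are:
11
10 + 1
9 + 2
8 + 3
8 + 2 + 1
7 + 4
7 + 3 + 1
6 + 5
6 + 4 + 1
6 + 3 + 2
5 + 4 + 2
5 + 3 + 2 + 1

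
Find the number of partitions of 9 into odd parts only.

The partitions of 9 that satisfy the conditions:
9
1+1+7
1+3+5
1+1+1+1+5
3+3+3
1+1+1+3+3
1+1+1+1+1+1+3
1+1+1+1+1+1+1+1+1
That's 8 in total.

8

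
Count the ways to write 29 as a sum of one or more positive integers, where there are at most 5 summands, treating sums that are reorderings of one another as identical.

603

Enumerating by decreasing first part gives 603 partitions in all.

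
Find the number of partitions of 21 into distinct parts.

76

Enumerating by decreasing first part gives 76 partitions in all.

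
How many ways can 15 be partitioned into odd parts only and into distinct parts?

Listing the qualifying partitions of 15:
15
11 + 3 + 1
9 + 5 + 1
7 + 5 + 3
Counting gives 4.

4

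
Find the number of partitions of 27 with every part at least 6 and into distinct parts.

The partitions of 27 that satisfy the conditions:
27
21 + 6
20 + 7
19 + 8
18 + 9
17 + 10
16 + 11
15 + 12
14 + 13
14 + 7 + 6
13 + 8 + 6
12 + 9 + 6
12 + 8 + 7
11 + 10 + 6
11 + 9 + 7
10 + 9 + 8
That's 16 in total.

16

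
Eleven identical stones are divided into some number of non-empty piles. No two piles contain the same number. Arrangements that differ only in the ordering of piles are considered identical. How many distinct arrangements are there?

12

Listing the qualifying partitions of 11:
11
10+1
9+2
8+3
8+2+1
7+4
7+3+1
6+5
6+4+1
6+3+2
5+4+2
5+3+2+1
That's 12 in total.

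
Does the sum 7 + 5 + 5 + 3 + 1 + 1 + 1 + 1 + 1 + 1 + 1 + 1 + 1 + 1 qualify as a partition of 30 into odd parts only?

Yes

The parts sum to 30, and the condition 'every summand is odd' holds.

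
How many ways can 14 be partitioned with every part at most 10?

There are 128 such partitions.

128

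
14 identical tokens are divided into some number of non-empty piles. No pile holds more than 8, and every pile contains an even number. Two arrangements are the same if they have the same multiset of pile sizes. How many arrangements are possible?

Enumerating:
6 + 8
2 + 4 + 8
2 + 2 + 2 + 8
2 + 6 + 6
4 + 4 + 6
2 + 2 + 4 + 6
2 + 2 + 2 + 2 + 6
2 + 4 + 4 + 4
2 + 2 + 2 + 4 + 4
2 + 2 + 2 + 2 + 2 + 4
2 + 2 + 2 + 2 + 2 + 2 + 2

11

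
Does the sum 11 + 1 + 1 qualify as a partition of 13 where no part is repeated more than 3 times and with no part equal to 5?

The parts sum to 13, and the condition 'no summand is used more than 3 times' holds; the condition 'no summand equals 5' holds.

Yes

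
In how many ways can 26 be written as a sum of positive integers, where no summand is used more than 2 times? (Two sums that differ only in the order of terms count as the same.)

Systematic enumeration (by largest part, then next-largest, …) yields 617.

617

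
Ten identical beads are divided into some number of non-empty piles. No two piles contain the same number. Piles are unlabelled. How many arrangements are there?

10

The partitions of 10 that satisfy the conditions:
10
1, 9
2, 8
3, 7
1, 2, 7
4, 6
1, 3, 6
1, 4, 5
2, 3, 5
1, 2, 3, 4
Counting gives 10.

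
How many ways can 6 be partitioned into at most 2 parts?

The partitions of 6 that satisfy the conditions:
6
5+1
4+2
3+3
Counting gives 4.

4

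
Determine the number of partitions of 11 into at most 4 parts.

A partial list (first 12 by largest part):
11
1+10
2+9
1+1+9
3+8
1+2+8
1+1+1+8
4+7
1+3+7
2+2+7
1+1+2+7
5+6
…and 15 more, for 27 total.

27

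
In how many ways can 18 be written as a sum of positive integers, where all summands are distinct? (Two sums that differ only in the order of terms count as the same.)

46

There are too many to list fully; the first 12 (by largest part) are:
18
17, 1
16, 2
15, 3
15, 2, 1
14, 4
14, 3, 1
13, 5
13, 4, 1
13, 3, 2
12, 6
12, 5, 1
…and 34 more, for 46 total.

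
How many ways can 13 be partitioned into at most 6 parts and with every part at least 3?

Enumerating:
13
10 + 3
9 + 4
8 + 5
7 + 6
7 + 3 + 3
6 + 4 + 3
5 + 5 + 3
5 + 4 + 4
4 + 3 + 3 + 3

10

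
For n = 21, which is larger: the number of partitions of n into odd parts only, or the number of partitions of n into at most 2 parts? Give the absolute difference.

Partitions of 21 into odd parts only: 76.
Partitions of 21 into at most 2 parts: 11.
|76 − 11| = 65.

65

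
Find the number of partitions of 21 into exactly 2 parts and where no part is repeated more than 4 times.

They are:
20,1
19,2
18,3
17,4
16,5
15,6
14,7
13,8
12,9
11,10
Counting gives 10.

10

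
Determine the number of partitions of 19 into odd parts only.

54

There are too many to list fully; the first 12 (by largest part) are:
19
17,1,1
15,3,1
15,1,1,1,1
13,5,1
13,3,3
13,3,1,1,1
13,1,1,1,1,1,1
11,7,1
11,5,3
11,5,1,1,1
11,3,3,1,1
…and 42 more, for 54 total.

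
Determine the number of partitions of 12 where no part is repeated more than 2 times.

A partial list (first 12 by largest part):
12
11+1
10+2
10+1+1
9+3
9+2+1
8+4
8+3+1
8+2+2
8+2+1+1
7+5
7+4+1
…and 24 more, for 36 total.

36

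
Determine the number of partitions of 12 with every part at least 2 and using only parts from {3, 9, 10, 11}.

2

Listing the qualifying partitions of 12:
3,9
3,3,3,3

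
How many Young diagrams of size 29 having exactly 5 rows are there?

A full systematic count gives 333.

333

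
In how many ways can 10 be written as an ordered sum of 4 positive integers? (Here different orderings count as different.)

A composition of 10 into 4 positive parts is chosen by placing 3 dividers among the 9 gaps between 10 units: C(9,3) = 84.

84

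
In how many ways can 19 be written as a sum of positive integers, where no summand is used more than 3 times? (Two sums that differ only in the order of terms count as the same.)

258

There are 258 such partitions.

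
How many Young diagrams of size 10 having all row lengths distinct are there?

10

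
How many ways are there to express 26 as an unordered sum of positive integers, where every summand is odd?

Systematic enumeration (by largest part, then next-largest, …) yields 165.

165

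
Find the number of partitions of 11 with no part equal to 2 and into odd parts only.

12

Enumerating:
11
1,1,9
1,3,7
1,1,1,1,7
1,5,5
3,3,5
1,1,1,3,5
1,1,1,1,1,1,5
1,1,3,3,3
1,1,1,1,1,3,3
1,1,1,1,1,1,1,1,3
1,1,1,1,1,1,1,1,1,1,1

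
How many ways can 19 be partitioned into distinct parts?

A partial list (first 12 by largest part):
19
18 + 1
17 + 2
16 + 3
16 + 2 + 1
15 + 4
15 + 3 + 1
14 + 5
14 + 4 + 1
14 + 3 + 2
13 + 6
13 + 5 + 1
…and 42 more, for 54 total.

54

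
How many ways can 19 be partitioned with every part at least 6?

6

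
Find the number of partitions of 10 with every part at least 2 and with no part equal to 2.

Enumerating:
10
7,3
6,4
5,5
4,3,3

5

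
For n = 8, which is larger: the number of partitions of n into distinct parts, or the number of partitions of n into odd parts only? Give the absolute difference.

0

Partitions of 8 into distinct parts: 6.
Partitions of 8 into odd parts only: 6.
|6 − 6| = 0.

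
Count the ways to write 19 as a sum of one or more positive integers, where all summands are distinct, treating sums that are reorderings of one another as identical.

54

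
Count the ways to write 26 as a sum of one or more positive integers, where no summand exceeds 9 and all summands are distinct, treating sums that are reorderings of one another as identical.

21

Enumerating:
2, 7, 8, 9
3, 6, 8, 9
1, 2, 6, 8, 9
4, 5, 8, 9
1, 3, 5, 8, 9
2, 3, 4, 8, 9
4, 6, 7, 9
1, 3, 6, 7, 9
1, 4, 5, 7, 9
2, 3, 5, 7, 9
1, 2, 3, 4, 7, 9
2, 4, 5, 6, 9
1, 2, 3, 5, 6, 9
5, 6, 7, 8
1, 4, 6, 7, 8
2, 3, 6, 7, 8
2, 4, 5, 7, 8
1, 2, 3, 5, 7, 8
3, 4, 5, 6, 8
1, 2, 4, 5, 6, 8
1, 3, 4, 5, 6, 7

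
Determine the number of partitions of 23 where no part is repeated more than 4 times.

769

Enumerating by decreasing first part gives 769 partitions in all.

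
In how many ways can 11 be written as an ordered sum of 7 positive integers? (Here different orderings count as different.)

By stars and bars with positive parts, the count is C(10,6) = 210.

210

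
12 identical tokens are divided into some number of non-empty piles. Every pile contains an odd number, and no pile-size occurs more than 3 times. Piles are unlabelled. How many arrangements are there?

8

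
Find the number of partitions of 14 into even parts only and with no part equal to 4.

8

They are:
14
12,2
10,2,2
8,6
8,2,2,2
6,6,2
6,2,2,2,2
2,2,2,2,2,2,2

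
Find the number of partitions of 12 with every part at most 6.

58

There are too many to list fully; the first 12 (by largest part) are:
6,6
6,5,1
6,4,2
6,4,1,1
6,3,3
6,3,2,1
6,3,1,1,1
6,2,2,2
6,2,2,1,1
6,2,1,1,1,1
6,1,1,1,1,1,1
5,5,2
…and 46 more, for 58 total.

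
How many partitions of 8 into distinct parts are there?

6

Listing the qualifying partitions of 8:
8
1+7
2+6
3+5
1+2+5
1+3+4
That's 6 in total.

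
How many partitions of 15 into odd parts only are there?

27

There are too many to list fully; the first 12 (by largest part) are:
15
1 + 1 + 13
1 + 3 + 11
1 + 1 + 1 + 1 + 11
1 + 5 + 9
3 + 3 + 9
1 + 1 + 1 + 3 + 9
1 + 1 + 1 + 1 + 1 + 1 + 9
1 + 7 + 7
3 + 5 + 7
1 + 1 + 1 + 5 + 7
1 + 1 + 3 + 3 + 7
…and 15 more, for 27 total.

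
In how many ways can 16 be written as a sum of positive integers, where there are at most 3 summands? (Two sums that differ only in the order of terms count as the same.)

There are too many to list fully; the first 12 (by largest part) are:
16
1 + 15
2 + 14
1 + 1 + 14
3 + 13
1 + 2 + 13
4 + 12
1 + 3 + 12
2 + 2 + 12
5 + 11
1 + 4 + 11
2 + 3 + 11
…and 18 more, for 30 total.

30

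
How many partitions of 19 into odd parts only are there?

54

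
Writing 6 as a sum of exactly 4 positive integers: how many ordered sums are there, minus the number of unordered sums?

8

Ordered (compositions into 4 parts): C(5,3) = 10.
Unordered (partitions into 4 parts): 2.
Difference: 10 − 2 = 8.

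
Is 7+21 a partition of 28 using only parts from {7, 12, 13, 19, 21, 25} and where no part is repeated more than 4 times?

Yes

The parts sum to 28, and the condition 'each summand belongs to {7, 12, 13, 19, 21, 25}' holds; the condition 'no summand is used more than 4 times' holds.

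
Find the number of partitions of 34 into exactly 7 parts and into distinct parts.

The partitions of 34 that satisfy the conditions:
13, 6, 5, 4, 3, 2, 1
12, 7, 5, 4, 3, 2, 1
11, 8, 5, 4, 3, 2, 1
11, 7, 6, 4, 3, 2, 1
10, 9, 5, 4, 3, 2, 1
10, 8, 6, 4, 3, 2, 1
10, 7, 6, 5, 3, 2, 1
9, 8, 7, 4, 3, 2, 1
9, 8, 6, 5, 3, 2, 1
9, 7, 6, 5, 4, 2, 1
8, 7, 6, 5, 4, 3, 1
That's 11 in total.

11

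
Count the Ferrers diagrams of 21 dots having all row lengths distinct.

76

There are 76 such partitions.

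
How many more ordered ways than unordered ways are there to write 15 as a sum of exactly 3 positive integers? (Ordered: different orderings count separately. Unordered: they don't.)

72

Compositions: C(14,2) = 91.
Unordered (partitions into 3 parts): 19.
Difference: 91 − 19 = 72.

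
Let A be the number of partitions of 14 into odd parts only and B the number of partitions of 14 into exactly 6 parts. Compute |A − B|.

Partitions of 14 into odd parts only: 22.
Partitions of 14 into exactly 6 parts: 20.
|22 − 20| = 2.

2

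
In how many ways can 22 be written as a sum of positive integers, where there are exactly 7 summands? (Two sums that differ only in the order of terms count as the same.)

A full systematic count gives 131.

131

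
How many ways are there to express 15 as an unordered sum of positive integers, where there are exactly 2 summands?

They are:
1,14
2,13
3,12
4,11
5,10
6,9
7,8
Counting gives 7.

7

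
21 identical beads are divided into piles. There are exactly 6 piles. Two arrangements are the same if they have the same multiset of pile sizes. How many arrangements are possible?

110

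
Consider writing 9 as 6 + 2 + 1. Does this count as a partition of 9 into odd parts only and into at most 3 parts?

No

The parts sum to 9, and the condition 'every summand is odd' is violated.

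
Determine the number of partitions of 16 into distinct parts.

There are too many to list fully; the first 12 (by largest part) are:
16
15+1
14+2
13+3
13+2+1
12+4
12+3+1
11+5
11+4+1
11+3+2
10+6
10+5+1
…and 20 more, for 32 total.

32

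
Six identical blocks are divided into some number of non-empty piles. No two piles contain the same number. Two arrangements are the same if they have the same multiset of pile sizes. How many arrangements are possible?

They are:
6
5, 1
4, 2
3, 2, 1
That's 4 in total.

4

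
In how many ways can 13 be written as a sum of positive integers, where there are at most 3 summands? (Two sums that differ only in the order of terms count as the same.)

They are:
13
12 + 1
11 + 2
11 + 1 + 1
10 + 3
10 + 2 + 1
9 + 4
9 + 3 + 1
9 + 2 + 2
8 + 5
8 + 4 + 1
8 + 3 + 2
7 + 6
7 + 5 + 1
7 + 4 + 2
7 + 3 + 3
6 + 6 + 1
6 + 5 + 2
6 + 4 + 3
5 + 5 + 3
5 + 4 + 4

21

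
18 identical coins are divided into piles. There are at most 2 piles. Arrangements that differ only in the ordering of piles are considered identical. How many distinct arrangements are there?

Enumerating:
18
17, 1
16, 2
15, 3
14, 4
13, 5
12, 6
11, 7
10, 8
9, 9
That's 10 in total.

10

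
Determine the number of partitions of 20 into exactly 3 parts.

There are too many to list fully; the first 12 (by largest part) are:
1 + 1 + 18
1 + 2 + 17
1 + 3 + 16
2 + 2 + 16
1 + 4 + 15
2 + 3 + 15
1 + 5 + 14
2 + 4 + 14
3 + 3 + 14
1 + 6 + 13
2 + 5 + 13
3 + 4 + 13
…and 21 more, for 33 total.

33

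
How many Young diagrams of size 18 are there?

Enumerating by decreasing first part gives 385 partitions in all.

385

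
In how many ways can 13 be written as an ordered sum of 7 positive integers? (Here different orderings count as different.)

924

Place 6 bars in the 12 internal gaps of a row of 13 dots: C(12,6) = 924.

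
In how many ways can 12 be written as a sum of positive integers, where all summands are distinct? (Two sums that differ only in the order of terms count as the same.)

15

The partitions of 12 that satisfy the conditions:
12
11,1
10,2
9,3
9,2,1
8,4
8,3,1
7,5
7,4,1
7,3,2
6,5,1
6,4,2
6,3,2,1
5,4,3
5,4,2,1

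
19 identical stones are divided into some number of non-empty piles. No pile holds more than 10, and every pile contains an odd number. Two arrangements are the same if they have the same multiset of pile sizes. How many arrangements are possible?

There are too many to list fully; the first 12 (by largest part) are:
9, 9, 1
9, 7, 3
9, 7, 1, 1, 1
9, 5, 5
9, 5, 3, 1, 1
9, 5, 1, 1, 1, 1, 1
9, 3, 3, 3, 1
9, 3, 3, 1, 1, 1, 1
9, 3, 1, 1, 1, 1, 1, 1, 1
9, 1, 1, 1, 1, 1, 1, 1, 1, 1, 1
7, 7, 5
7, 7, 3, 1, 1
…and 28 more, for 40 total.

40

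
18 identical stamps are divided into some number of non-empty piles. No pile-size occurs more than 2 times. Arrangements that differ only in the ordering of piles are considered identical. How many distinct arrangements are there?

Enumerating by decreasing first part gives 135 partitions in all.

135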